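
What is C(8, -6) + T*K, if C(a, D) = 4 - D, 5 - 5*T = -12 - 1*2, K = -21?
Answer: -349/5 ≈ -69.800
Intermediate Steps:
T = 19/5 (T = 1 - (-12 - 1*2)/5 = 1 - (-12 - 2)/5 = 1 - 1/5*(-14) = 1 + 14/5 = 19/5 ≈ 3.8000)
C(8, -6) + T*K = (4 - 1*(-6)) + (19/5)*(-21) = (4 + 6) - 399/5 = 10 - 399/5 = -349/5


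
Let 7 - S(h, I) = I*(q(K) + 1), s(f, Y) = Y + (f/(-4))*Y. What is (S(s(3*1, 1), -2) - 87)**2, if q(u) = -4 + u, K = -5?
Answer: 9216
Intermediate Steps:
s(f, Y) = Y - Y*f/4 (s(f, Y) = Y + (f*(-1/4))*Y = Y + (-f/4)*Y = Y - Y*f/4)
S(h, I) = 7 + 8*I (S(h, I) = 7 - I*((-4 - 5) + 1) = 7 - I*(-9 + 1) = 7 - I*(-8) = 7 - (-8)*I = 7 + 8*I)
(S(s(3*1, 1), -2) - 87)**2 = ((7 + 8*(-2)) - 87)**2 = ((7 - 16) - 87)**2 = (-9 - 87)**2 = (-96)**2 = 9216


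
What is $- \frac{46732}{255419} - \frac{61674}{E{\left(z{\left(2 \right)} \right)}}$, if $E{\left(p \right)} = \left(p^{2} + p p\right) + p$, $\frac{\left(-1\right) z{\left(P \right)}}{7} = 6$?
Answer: $- \frac{2652603193}{148398439} \approx -17.875$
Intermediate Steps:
$z{\left(P \right)} = -42$ ($z{\left(P \right)} = \left(-7\right) 6 = -42$)
$E{\left(p \right)} = p + 2 p^{2}$ ($E{\left(p \right)} = \left(p^{2} + p^{2}\right) + p = 2 p^{2} + p = p + 2 p^{2}$)
$- \frac{46732}{255419} - \frac{61674}{E{\left(z{\left(2 \right)} \right)}} = - \frac{46732}{255419} - \frac{61674}{\left(-42\right) \left(1 + 2 \left(-42\right)\right)} = \left(-46732\right) \frac{1}{255419} - \frac{61674}{\left(-42\right) \left(1 - 84\right)} = - \frac{46732}{255419} - \frac{61674}{\left(-42\right) \left(-83\right)} = - \frac{46732}{255419} - \frac{61674}{3486} = - \frac{46732}{255419} - \frac{10279}{581} = - \frac{2652603193}{148398439}$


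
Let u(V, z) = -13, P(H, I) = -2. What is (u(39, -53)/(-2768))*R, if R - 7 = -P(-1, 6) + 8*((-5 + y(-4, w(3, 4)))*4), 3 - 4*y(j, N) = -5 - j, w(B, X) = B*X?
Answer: -1547/2768 ≈ -0.55889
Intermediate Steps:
y(j, N) = 2 + j/4 (y(j, N) = 3/4 - (-5 - j)/4 = 3/4 + (5/4 + j/4) = 2 + j/4)
R = -119 (R = 7 + (-1*(-2) + 8*((-5 + (2 + (1/4)*(-4)))*4)) = 7 + (2 + 8*((-5 + (2 - 1))*4)) = 7 + (2 + 8*((-5 + 1)*4)) = 7 + (2 + 8*(-4*4)) = 7 + (2 + 8*(-16)) = 7 + (2 - 128) = 7 - 126 = -119)
(u(39, -53)/(-2768))*R = -13/(-2768)*(-119) = -13*(-1/2768)*(-119) = (13/2768)*(-119) = -1547/2768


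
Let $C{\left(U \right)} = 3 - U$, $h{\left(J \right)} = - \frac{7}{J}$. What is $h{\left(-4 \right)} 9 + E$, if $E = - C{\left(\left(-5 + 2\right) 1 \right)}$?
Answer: $\frac{39}{4} \approx 9.75$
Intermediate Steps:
$E = -6$ ($E = - (3 - \left(-5 + 2\right) 1) = - (3 - \left(-3\right) 1) = - (3 - -3) = - (3 + 3) = \left(-1\right) 6 = -6$)
$h{\left(-4 \right)} 9 + E = - \frac{7}{-4} \cdot 9 - 6 = \left(-7\right) \left(- \frac{1}{4}\right) 9 - 6 = \frac{7}{4} \cdot 9 - 6 = \frac{63}{4} - 6 = \frac{39}{4}$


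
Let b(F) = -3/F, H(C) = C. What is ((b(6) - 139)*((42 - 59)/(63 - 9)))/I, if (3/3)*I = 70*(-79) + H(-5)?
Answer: -527/66420 ≈ -0.0079344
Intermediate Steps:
I = -5535 (I = 70*(-79) - 5 = -5530 - 5 = -5535)
((b(6) - 139)*((42 - 59)/(63 - 9)))/I = ((-3/6 - 139)*((42 - 59)/(63 - 9)))/(-5535) = ((-3*1/6 - 139)*(-17/54))*(-1/5535) = ((-1/2 - 139)*(-17*1/54))*(-1/5535) = -279/2*(-17/54)*(-1/5535) = (527/12)*(-1/5535) = -527/66420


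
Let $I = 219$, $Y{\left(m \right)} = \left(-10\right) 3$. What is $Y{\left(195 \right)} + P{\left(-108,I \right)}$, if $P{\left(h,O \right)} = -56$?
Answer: $-86$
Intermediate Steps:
$Y{\left(m \right)} = -30$
$Y{\left(195 \right)} + P{\left(-108,I \right)} = -30 - 56 = -86$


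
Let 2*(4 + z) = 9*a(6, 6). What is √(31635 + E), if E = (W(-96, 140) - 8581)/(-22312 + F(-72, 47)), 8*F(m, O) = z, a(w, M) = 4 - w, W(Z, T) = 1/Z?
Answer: √4032304715472571/357018 ≈ 177.86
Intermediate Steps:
z = -13 (z = -4 + (9*(4 - 1*6))/2 = -4 + (9*(4 - 6))/2 = -4 + (9*(-2))/2 = -4 + (½)*(-18) = -4 - 9 = -13)
F(m, O) = -13/8 (F(m, O) = (⅛)*(-13) = -13/8)
E = 823777/2142108 (E = (1/(-96) - 8581)/(-22312 - 13/8) = (-1/96 - 8581)/(-178509/8) = -823777/96*(-8/178509) = 823777/2142108 ≈ 0.38456)
√(31635 + E) = √(31635 + 823777/2142108) = √(67766410357/2142108) = √4032304715472571/357018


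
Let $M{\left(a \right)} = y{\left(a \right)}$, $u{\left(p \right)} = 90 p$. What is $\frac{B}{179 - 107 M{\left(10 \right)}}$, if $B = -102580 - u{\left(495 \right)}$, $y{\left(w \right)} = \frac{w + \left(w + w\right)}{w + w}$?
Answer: $- \frac{294260}{37} \approx -7953.0$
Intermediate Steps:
$y{\left(w \right)} = \frac{3}{2}$ ($y{\left(w \right)} = \frac{w + 2 w}{2 w} = 3 w \frac{1}{2 w} = \frac{3}{2}$)
$B = -147130$ ($B = -102580 - 90 \cdot 495 = -102580 - 44550 = -147130$)
$M{\left(a \right)} = \frac{3}{2}$
$\frac{B}{179 - 107 M{\left(10 \right)}} = - \frac{147130}{179 - \frac{321}{2}} = - \frac{147130}{\frac{37}{2}} = \left(-147130\right) \frac{2}{37} = - \frac{294260}{37}$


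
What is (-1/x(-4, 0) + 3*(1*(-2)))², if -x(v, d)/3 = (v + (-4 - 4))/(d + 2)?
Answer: 11881/324 ≈ 36.670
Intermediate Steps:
x(v, d) = -3*(-8 + v)/(2 + d) (x(v, d) = -3*(v + (-4 - 4))/(d + 2) = -3*(v - 8)/(2 + d) = -3*(-8 + v)/(2 + d))
(-1/x(-4, 0) + 3*(1*(-2)))² = (-1/(3*(8 - 1*(-4))/(2 + 0)) + 3*(1*(-2)))² = (-1/(3*(8 + 4)/2) + 3*(-2))² = (-1/(3*(½)*12) - 6)² = (-1/18 - 6)² = (-109/18)² = 11881/324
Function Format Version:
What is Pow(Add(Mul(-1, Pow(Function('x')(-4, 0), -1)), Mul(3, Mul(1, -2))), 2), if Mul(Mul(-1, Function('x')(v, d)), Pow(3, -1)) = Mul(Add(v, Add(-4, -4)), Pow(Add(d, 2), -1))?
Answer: Rational(11881, 324) ≈ 36.670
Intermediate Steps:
Function('x')(v, d) = Mul(-3, Pow(Add(2, d), -1), Add(-8, v)) (Function('x')(v, d) = Mul(-3, Mul(Add(v, Add(-4, -4)), Pow(Add(d, 2), -1))) = Mul(-3, Mul(Add(v, -8), Pow(Add(2, d), -1))) = Mul(-3, Mul(Add(-8, v), Pow(Add(2, d), -1))) = Mul(-3, Mul(Pow(Add(2, d), -1), Add(-8, v))) = Mul(-3, Pow(Add(2, d), -1), Add(-8, v)))
Pow(Add(Mul(-1, Pow(Function('x')(-4, 0), -1)), Mul(3, Mul(1, -2))), 2) = Pow(Add(Mul(-1, Pow(Mul(3, Pow(Add(2, 0), -1), Add(8, Mul(-1, -4))), -1)), Mul(3, Mul(1, -2))), 2) = Pow(Add(Mul(-1, Pow(Mul(3, Pow(2, -1), Add(8, 4)), -1)), Mul(3, -2)), 2) = Pow(Add(Mul(-1, Pow(Mul(3, Rational(1, 2), 12), -1)), -6), 2) = Pow(Add(Mul(-1, Pow(18, -1)), -6), 2) = Pow(Add(Mul(-1, Rational(1, 18)), -6), 2) = Pow(Add(Rational(-1, 18), -6), 2) = Pow(Rational(-109, 18), 2) = Rational(11881, 324)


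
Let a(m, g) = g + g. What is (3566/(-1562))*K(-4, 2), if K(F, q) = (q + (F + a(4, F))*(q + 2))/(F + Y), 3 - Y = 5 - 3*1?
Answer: -82018/2343 ≈ -35.006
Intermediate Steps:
a(m, g) = 2*g
Y = 1 (Y = 3 - (5 - 3*1) = 3 - (5 - 3) = 3 - 1*2 = 3 - 2 = 1)
K(F, q) = (q + 3*F*(2 + q))/(1 + F) (K(F, q) = (q + (F + 2*F)*(q + 2))/(F + 1) = (q + (3*F)*(2 + q))/(1 + F) = (q + 3*F*(2 + q))/(1 + F))
(3566/(-1562))*K(-4, 2) = (3566/(-1562))*((2 + 6*(-4) + 3*(-4)*2)/(1 - 4)) = (3566*(-1/1562))*((2 - 24 - 24)/(-3)) = -(-1783)*(-46)/2343 = -1783/781*46/3 = -82018/2343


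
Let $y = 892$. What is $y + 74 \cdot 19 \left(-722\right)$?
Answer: $-1014240$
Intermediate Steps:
$y + 74 \cdot 19 \left(-722\right) = 892 + 74 \cdot 19 \left(-722\right) = 892 + 1406 \left(-722\right) = 892 - 1015132 = -1014240$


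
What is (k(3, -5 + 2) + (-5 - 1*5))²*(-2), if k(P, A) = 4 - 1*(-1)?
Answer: -50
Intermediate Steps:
k(P, A) = 5 (k(P, A) = 4 + 1 = 5)
(k(3, -5 + 2) + (-5 - 1*5))²*(-2) = (5 + (-5 - 1*5))²*(-2) = (5 + (-5 - 5))²*(-2) = (5 - 10)²*(-2) = (-5)²*(-2) = 25*(-2) = -50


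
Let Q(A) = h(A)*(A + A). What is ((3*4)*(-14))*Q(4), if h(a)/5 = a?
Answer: -26880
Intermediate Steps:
h(a) = 5*a
Q(A) = 10*A² (Q(A) = (5*A)*(A + A) = (5*A)*(2*A) = 10*A²)
((3*4)*(-14))*Q(4) = ((3*4)*(-14))*(10*4²) = (12*(-14))*(10*16) = -168*160 = -26880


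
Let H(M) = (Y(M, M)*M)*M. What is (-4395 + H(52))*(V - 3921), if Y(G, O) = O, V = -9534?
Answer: -1832745915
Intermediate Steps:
H(M) = M³ (H(M) = (M*M)*M = M²*M = M³)
(-4395 + H(52))*(V - 3921) = (-4395 + 52³)*(-9534 - 3921) = (-4395 + 140608)*(-13455) = 136213*(-13455) = -1832745915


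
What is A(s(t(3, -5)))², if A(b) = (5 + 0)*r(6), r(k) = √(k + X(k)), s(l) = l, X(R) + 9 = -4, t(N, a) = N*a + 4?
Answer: -175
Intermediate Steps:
t(N, a) = 4 + N*a
X(R) = -13 (X(R) = -9 - 4 = -13)
r(k) = √(-13 + k) (r(k) = √(k - 13) = √(-13 + k))
A(b) = 5*I*√7 (A(b) = (5 + 0)*√(-13 + 6) = 5*√(-7) = 5*(I*√7) = 5*I*√7)
A(s(t(3, -5)))² = (5*I*√7)² = -175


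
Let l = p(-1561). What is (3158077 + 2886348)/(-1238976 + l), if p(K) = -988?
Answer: -6044425/1239964 ≈ -4.8747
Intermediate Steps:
l = -988
(3158077 + 2886348)/(-1238976 + l) = (3158077 + 2886348)/(-1238976 - 988) = 6044425/(-1239964) = 6044425*(-1/1239964) = -6044425/1239964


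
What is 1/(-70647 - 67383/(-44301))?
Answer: -14767/1043221788 ≈ -1.4155e-5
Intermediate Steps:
1/(-70647 - 67383/(-44301)) = 1/(-70647 - 67383*(-1/44301)) = 1/(-70647 + 22461/14767) = 1/(-1043221788/14767) = -14767/1043221788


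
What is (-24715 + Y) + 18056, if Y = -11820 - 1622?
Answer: -20101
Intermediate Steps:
Y = -13442
(-24715 + Y) + 18056 = (-24715 - 13442) + 18056 = -38157 + 18056 = -20101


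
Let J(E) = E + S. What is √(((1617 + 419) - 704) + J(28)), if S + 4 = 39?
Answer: 3*√155 ≈ 37.350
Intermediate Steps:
S = 35 (S = -4 + 39 = 35)
J(E) = 35 + E (J(E) = E + 35 = 35 + E)
√(((1617 + 419) - 704) + J(28)) = √(((1617 + 419) - 704) + (35 + 28)) = √((2036 - 704) + 63) = √(1332 + 63) = √1395 = 3*√155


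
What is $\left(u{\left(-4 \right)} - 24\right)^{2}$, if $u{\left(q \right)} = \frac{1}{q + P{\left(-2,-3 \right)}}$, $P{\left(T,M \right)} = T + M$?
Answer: $\frac{47089}{81} \approx 581.35$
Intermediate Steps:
$P{\left(T,M \right)} = M + T$
$u{\left(q \right)} = \frac{1}{-5 + q}$ ($u{\left(q \right)} = \frac{1}{q - 5} = \frac{1}{-5 + q}$)
$\left(u{\left(-4 \right)} - 24\right)^{2} = \left(\frac{1}{-5 - 4} - 24\right)^{2} = \left(\frac{1}{-9} + \left(-39 + 15\right)\right)^{2} = \left(- \frac{1}{9} - 24\right)^{2} = \left(- \frac{217}{9}\right)^{2} = \frac{47089}{81}$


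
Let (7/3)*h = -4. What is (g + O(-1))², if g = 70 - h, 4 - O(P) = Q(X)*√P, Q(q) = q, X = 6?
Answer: 279136/49 - 6360*I/7 ≈ 5696.7 - 908.57*I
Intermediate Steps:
h = -12/7 (h = (3/7)*(-4) = -12/7 ≈ -1.7143)
O(P) = 4 - 6*√P
g = 502/7 (g = 70 - 1*(-12/7) = 70 + 12/7 = 502/7 ≈ 71.714)
(g + O(-1))² = (502/7 + (4 - 6*I))² = (530/7 - 6*I)²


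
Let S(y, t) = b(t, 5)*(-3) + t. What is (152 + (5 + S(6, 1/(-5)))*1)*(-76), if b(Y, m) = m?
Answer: -53884/5 ≈ -10777.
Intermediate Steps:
S(y, t) = -15 + t (S(y, t) = 5*(-3) + t = -15 + t)
(152 + (5 + S(6, 1/(-5)))*1)*(-76) = (152 + (5 + (-15 + 1/(-5)))*1)*(-76) = (152 + (5 + (-15 + 1*(-1/5)))*1)*(-76) = (152 + (5 + (-15 - 1/5))*1)*(-76) = (152 + (5 - 76/5)*1)*(-76) = (152 - 51/5*1)*(-76) = (152 - 51/5)*(-76) = (709/5)*(-76) = -53884/5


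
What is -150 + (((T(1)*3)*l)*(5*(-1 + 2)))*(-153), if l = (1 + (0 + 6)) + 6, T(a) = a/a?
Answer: -29985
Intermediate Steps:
T(a) = 1
l = 13 (l = (1 + 6) + 6 = 7 + 6 = 13)
-150 + (((T(1)*3)*l)*(5*(-1 + 2)))*(-153) = -150 + (((1*3)*13)*(5*(-1 + 2)))*(-153) = -150 + ((3*13)*(5*1))*(-153) = -150 + (39*5)*(-153) = -150 + 195*(-153) = -150 - 29835 = -29985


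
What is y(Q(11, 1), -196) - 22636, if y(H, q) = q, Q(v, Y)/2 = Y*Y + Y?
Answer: -22832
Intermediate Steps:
Q(v, Y) = 2*Y + 2*Y² (Q(v, Y) = 2*(Y*Y + Y) = 2*(Y² + Y) = 2*(Y + Y²) = 2*Y + 2*Y²)
y(Q(11, 1), -196) - 22636 = -196 - 22636 = -22832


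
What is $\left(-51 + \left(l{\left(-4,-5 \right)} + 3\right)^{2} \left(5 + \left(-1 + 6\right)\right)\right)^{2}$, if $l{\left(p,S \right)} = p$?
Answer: $1681$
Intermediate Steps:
$\left(-51 + \left(l{\left(-4,-5 \right)} + 3\right)^{2} \left(5 + \left(-1 + 6\right)\right)\right)^{2} = \left(-51 + \left(-4 + 3\right)^{2} \left(5 + \left(-1 + 6\right)\right)\right)^{2} = \left(-51 + \left(-1\right)^{2} \left(5 + 5\right)\right)^{2} = \left(-51 + 1 \cdot 10\right)^{2} = \left(-51 + 10\right)^{2} = \left(-41\right)^{2} = 1681$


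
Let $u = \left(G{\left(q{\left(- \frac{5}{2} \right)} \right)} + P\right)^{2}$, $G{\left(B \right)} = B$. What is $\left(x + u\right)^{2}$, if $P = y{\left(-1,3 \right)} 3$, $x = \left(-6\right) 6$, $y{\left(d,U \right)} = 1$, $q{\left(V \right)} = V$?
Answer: $\frac{20449}{16} \approx 1278.1$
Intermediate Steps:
$x = -36$
$P = 3$ ($P = 1 \cdot 3 = 3$)
$u = \frac{1}{4}$ ($u = \left(- \frac{5}{2} + 3\right)^{2} = \left(\frac{1}{2}\right)^{2} = \frac{1}{4} \approx 0.25$)
$\left(x + u\right)^{2} = \left(-36 + \frac{1}{4}\right)^{2} = \left(- \frac{143}{4}\right)^{2} = \frac{20449}{16}$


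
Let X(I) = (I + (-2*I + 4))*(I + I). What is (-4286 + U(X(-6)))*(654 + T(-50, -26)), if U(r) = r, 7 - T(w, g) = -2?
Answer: -2921178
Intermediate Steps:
T(w, g) = 9 (T(w, g) = 7 - 1*(-2) = 7 + 2 = 9)
X(I) = 2*I*(4 - I) (X(I) = (I + (4 - 2*I))*(2*I) = (4 - I)*(2*I) = 2*I*(4 - I))
(-4286 + U(X(-6)))*(654 + T(-50, -26)) = (-4286 + 2*(-6)*(4 - 1*(-6)))*(654 + 9) = (-4286 + 2*(-6)*(4 + 6))*663 = (-4286 + 2*(-6)*10)*663 = (-4286 - 120)*663 = -4406*663 = -2921178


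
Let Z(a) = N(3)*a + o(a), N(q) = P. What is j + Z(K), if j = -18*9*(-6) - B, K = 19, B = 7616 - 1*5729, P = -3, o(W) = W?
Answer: -953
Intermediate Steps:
N(q) = -3
B = 1887 (B = 7616 - 5729 = 1887)
Z(a) = -2*a (Z(a) = -3*a + a = -2*a)
j = -915 (j = -18*9*(-6) - 1*1887 = -162*(-6) - 1887 = 972 - 1887 = -915)
j + Z(K) = -915 - 2*19 = -915 - 38 = -953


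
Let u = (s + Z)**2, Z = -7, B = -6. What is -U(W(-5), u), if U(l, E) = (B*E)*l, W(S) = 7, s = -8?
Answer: 9450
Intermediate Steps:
u = 225 (u = (-8 - 7)**2 = (-15)**2 = 225)
U(l, E) = -6*E*l (U(l, E) = (-6*E)*l = -6*E*l)
-U(W(-5), u) = -(-6)*225*7 = -1*(-9450) = 9450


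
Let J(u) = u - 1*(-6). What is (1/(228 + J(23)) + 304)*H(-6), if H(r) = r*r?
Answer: 2812644/257 ≈ 10944.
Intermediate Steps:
J(u) = 6 + u (J(u) = u + 6 = 6 + u)
H(r) = r**2
(1/(228 + J(23)) + 304)*H(-6) = (1/(228 + (6 + 23)) + 304)*(-6)**2 = (1/(228 + 29) + 304)*36 = (1/257 + 304)*36 = (78129/257)*36 = 2812644/257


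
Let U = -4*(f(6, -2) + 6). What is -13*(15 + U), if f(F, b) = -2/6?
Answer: 299/3 ≈ 99.667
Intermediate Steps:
f(F, b) = -1/3 (f(F, b) = -2*1/6 = -1/3)
U = -68/3 (U = -4*(-1/3 + 6) = -4*17/3 = -68/3 ≈ -22.667)
-13*(15 + U) = -13*(15 - 68/3) = -13*(-23/3) = 299/3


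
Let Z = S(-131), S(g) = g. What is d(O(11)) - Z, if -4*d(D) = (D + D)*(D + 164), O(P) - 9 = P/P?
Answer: -739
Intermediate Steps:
O(P) = 10 (O(P) = 9 + P/P = 9 + 1 = 10)
Z = -131
d(D) = -D*(164 + D)/2 (d(D) = -(D + D)*(D + 164)/4 = -2*D*(164 + D)/4 = -D*(164 + D)/2)
d(O(11)) - Z = -1/2*10*(164 + 10) - 1*(-131) = -1/2*10*174 + 131 = -870 + 131 = -739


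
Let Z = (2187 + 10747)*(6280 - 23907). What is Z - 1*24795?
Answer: -228012413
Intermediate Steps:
Z = -227987618 (Z = 12934*(-17627) = -227987618)
Z - 1*24795 = -227987618 - 1*24795 = -227987618 - 24795 = -228012413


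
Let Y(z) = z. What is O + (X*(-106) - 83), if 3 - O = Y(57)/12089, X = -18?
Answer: 22098635/12089 ≈ 1828.0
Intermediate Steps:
O = 36210/12089 (O = 3 - 57/12089 = 36210/12089 ≈ 2.9953)
O + (X*(-106) - 83) = 36210/12089 + (-18*(-106) - 83) = 36210/12089 + (1908 - 83) = 36210/12089 + 1825 = 22098635/12089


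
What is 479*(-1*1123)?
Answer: -537917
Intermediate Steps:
479*(-1*1123) = 479*(-1123) = -537917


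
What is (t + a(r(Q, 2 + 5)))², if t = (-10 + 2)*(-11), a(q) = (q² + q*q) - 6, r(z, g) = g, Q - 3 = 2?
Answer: 32400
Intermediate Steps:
Q = 5 (Q = 3 + 2 = 5)
a(q) = -6 + 2*q² (a(q) = (q² + q²) - 6 = 2*q² - 6 = -6 + 2*q²)
t = 88 (t = -8*(-11) = 88)
(t + a(r(Q, 2 + 5)))² = (88 + (-6 + 2*(2 + 5)²))² = (88 + (-6 + 2*7²))² = (88 + (-6 + 2*49))² = (88 + (-6 + 98))² = (88 + 92)² = 180² = 32400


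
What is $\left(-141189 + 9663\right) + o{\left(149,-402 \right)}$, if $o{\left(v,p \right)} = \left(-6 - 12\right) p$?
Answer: $-124290$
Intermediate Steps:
$o{\left(v,p \right)} = - 18 p$
$\left(-141189 + 9663\right) + o{\left(149,-402 \right)} = \left(-141189 + 9663\right) - -7236 = -131526 + 7236 = -124290$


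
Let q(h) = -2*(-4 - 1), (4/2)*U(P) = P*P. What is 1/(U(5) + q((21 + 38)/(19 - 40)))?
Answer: 2/45 ≈ 0.044444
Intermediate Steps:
U(P) = P²/2 (U(P) = (P*P)/2 = P²/2)
q(h) = 10 (q(h) = -2*(-5) = 10)
1/(U(5) + q((21 + 38)/(19 - 40))) = 1/((½)*5² + 10) = 1/((½)*25 + 10) = 1/(25/2 + 10) = 1/(45/2) = 2/45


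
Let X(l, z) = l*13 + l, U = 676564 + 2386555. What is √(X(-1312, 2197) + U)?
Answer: √3044751 ≈ 1744.9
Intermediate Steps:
U = 3063119
X(l, z) = 14*l (X(l, z) = 13*l + l = 14*l)
√(X(-1312, 2197) + U) = √(14*(-1312) + 3063119) = √(-18368 + 3063119) = √3044751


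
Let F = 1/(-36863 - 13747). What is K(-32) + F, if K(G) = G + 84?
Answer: 2631719/50610 ≈ 52.000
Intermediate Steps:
K(G) = 84 + G
F = -1/50610 (F = 1/(-50610) = -1/50610 ≈ -1.9759e-5)
K(-32) + F = (84 - 32) - 1/50610 = 52 - 1/50610 = 2631719/50610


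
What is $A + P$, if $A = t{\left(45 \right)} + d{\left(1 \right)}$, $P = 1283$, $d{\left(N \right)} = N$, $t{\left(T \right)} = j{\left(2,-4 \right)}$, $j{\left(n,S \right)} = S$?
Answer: $1280$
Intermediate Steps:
$t{\left(T \right)} = -4$
$A = -3$ ($A = -4 + 1 = -3$)
$A + P = -3 + 1283 = 1280$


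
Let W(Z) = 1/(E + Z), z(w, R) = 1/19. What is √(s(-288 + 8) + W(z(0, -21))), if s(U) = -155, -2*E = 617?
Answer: I*√21294630753/11721 ≈ 12.45*I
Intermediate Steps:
E = -617/2 (E = -½*617 = -617/2 ≈ -308.50)
z(w, R) = 1/19
W(Z) = 1/(-617/2 + Z)
√(s(-288 + 8) + W(z(0, -21))) = √(-155 + 2/(-617 + 2*(1/19))) = √(-155 + 2/(-617 + 2/19)) = √(-155 + 2/(-11721/19)) = √(-155 + 2*(-19/11721)) = √(-155 - 38/11721) = √(-1816793/11721) = I*√21294630753/11721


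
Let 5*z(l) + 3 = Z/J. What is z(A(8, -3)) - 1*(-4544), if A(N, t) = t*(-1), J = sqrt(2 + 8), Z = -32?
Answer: 22717/5 - 16*sqrt(10)/25 ≈ 4541.4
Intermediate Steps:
J = sqrt(10) ≈ 3.1623
A(N, t) = -t
z(l) = -3/5 - 16*sqrt(10)/25 (z(l) = -3/5 + (-32*sqrt(10)/10)/5 = -3/5 + (-16*sqrt(10)/5)/5 = -3/5 - 16*sqrt(10)/25)
z(A(8, -3)) - 1*(-4544) = (-3/5 - 16*sqrt(10)/25) - 1*(-4544) = (-3/5 - 16*sqrt(10)/25) + 4544 = 22717/5 - 16*sqrt(10)/25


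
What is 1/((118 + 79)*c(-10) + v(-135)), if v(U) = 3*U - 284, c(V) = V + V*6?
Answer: -1/14479 ≈ -6.9065e-5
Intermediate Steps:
c(V) = 7*V (c(V) = V + 6*V = 7*V)
v(U) = -284 + 3*U
1/((118 + 79)*c(-10) + v(-135)) = 1/((118 + 79)*(7*(-10)) + (-284 + 3*(-135))) = 1/(197*(-70) + (-284 - 405)) = 1/(-13790 - 689) = 1/(-14479) = -1/14479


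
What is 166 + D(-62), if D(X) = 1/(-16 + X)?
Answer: 12947/78 ≈ 165.99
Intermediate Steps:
166 + D(-62) = 166 + 1/(-16 - 62) = 166 + 1/(-78) = 166 - 1/78 = 12947/78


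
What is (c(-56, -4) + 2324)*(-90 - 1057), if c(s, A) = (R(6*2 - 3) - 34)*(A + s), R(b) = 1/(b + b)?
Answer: -15005054/3 ≈ -5.0017e+6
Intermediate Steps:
R(b) = 1/(2*b)
c(s, A) = -611*A/18 - 611*s/18 (c(s, A) = (1/(2*(6*2 - 3)) - 34)*(A + s) = (1/(2*(12 - 3)) - 34)*(A + s) = ((½)/9 - 34)*(A + s) = ((½)*(⅑) - 34)*(A + s) = (1/18 - 34)*(A + s) = -611*(A + s)/18 = -611*A/18 - 611*s/18)
(c(-56, -4) + 2324)*(-90 - 1057) = ((-611/18*(-4) - 611/18*(-56)) + 2324)*(-90 - 1057) = ((1222/9 + 17108/9) + 2324)*(-1147) = (6110/3 + 2324)*(-1147) = (13082/3)*(-1147) = -15005054/3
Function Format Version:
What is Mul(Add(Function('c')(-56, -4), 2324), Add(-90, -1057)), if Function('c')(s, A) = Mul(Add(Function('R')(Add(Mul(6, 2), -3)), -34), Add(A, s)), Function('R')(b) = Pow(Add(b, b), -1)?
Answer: Rational(-15005054, 3) ≈ -5.0017e+6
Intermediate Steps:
Function('R')(b) = Mul(Rational(1, 2), Pow(b, -1)) (Function('R')(b) = Pow(Mul(2, b), -1) = Mul(Rational(1, 2), Pow(b, -1)))
Function('c')(s, A) = Add(Mul(Rational(-611, 18), A), Mul(Rational(-611, 18), s)) (Function('c')(s, A) = Mul(Add(Mul(Rational(1, 2), Pow(Add(Mul(6, 2), -3), -1)), -34), Add(A, s)) = Mul(Add(Mul(Rational(1, 2), Pow(Add(12, -3), -1)), -34), Add(A, s)) = Mul(Add(Mul(Rational(1, 2), Pow(9, -1)), -34), Add(A, s)) = Mul(Add(Mul(Rational(1, 2), Rational(1, 9)), -34), Add(A, s)) = Mul(Add(Rational(1, 18), -34), Add(A, s)) = Mul(Rational(-611, 18), Add(A, s)) = Add(Mul(Rational(-611, 18), A), Mul(Rational(-611, 18), s)))
Mul(Add(Function('c')(-56, -4), 2324), Add(-90, -1057)) = Mul(Add(Add(Mul(Rational(-611, 18), -4), Mul(Rational(-611, 18), -56)), 2324), Add(-90, -1057)) = Mul(Add(Add(Rational(1222, 9), Rational(17108, 9)), 2324), -1147) = Mul(Add(Rational(6110, 3), 2324), -1147) = Mul(Rational(13082, 3), -1147) = Rational(-15005054, 3)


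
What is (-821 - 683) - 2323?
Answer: -3827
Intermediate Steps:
(-821 - 683) - 2323 = -1504 - 2323 = -3827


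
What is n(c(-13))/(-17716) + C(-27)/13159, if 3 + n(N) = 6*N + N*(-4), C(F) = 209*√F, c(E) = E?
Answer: 29/17716 + 627*I*√3/13159 ≈ 0.0016369 + 0.082529*I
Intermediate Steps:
n(N) = -3 + 2*N (n(N) = -3 + (6*N + N*(-4)) = -3 + (6*N - 4*N) = -3 + 2*N)
n(c(-13))/(-17716) + C(-27)/13159 = (-3 + 2*(-13))/(-17716) + (209*√(-27))/13159 = (-3 - 26)*(-1/17716) + (209*(3*I*√3))*(1/13159) = -29*(-1/17716) + (627*I*√3)*(1/13159) = 29/17716 + 627*I*√3/13159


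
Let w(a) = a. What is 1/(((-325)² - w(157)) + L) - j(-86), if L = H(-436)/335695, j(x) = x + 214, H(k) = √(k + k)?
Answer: (-256*√218 + 4531849937585*I)/(2*(√218 - 17702540130*I)) ≈ -128.0 - 7.9103e-15*I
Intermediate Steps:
H(k) = √2*√k (H(k) = √(2*k) = √2*√k)
j(x) = 214 + x
L = 2*I*√218/335695 (L = (√2*√(-436))/335695 = (√2*(2*I*√109))*(1/335695) = (2*I*√218)*(1/335695) = 2*I*√218/335695 ≈ 8.7966e-5*I)
1/(((-325)² - w(157)) + L) - j(-86) = 1/(((-325)² - 1*157) + 2*I*√218/335695) - (214 - 86) = 1/((105625 - 157) + 2*I*√218/335695) - 1*128 = 1/(105468 + 2*I*√218/335695) - 128 = -128 + 1/(105468 + 2*I*√218/335695)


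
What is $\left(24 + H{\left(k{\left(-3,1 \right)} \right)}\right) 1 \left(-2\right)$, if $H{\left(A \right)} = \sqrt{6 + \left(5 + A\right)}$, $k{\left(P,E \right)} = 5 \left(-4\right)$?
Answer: $-48 - 6 i \approx -48.0 - 6.0 i$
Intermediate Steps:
$k{\left(P,E \right)} = -20$
$H{\left(A \right)} = \sqrt{11 + A}$
$\left(24 + H{\left(k{\left(-3,1 \right)} \right)}\right) 1 \left(-2\right) = \left(24 + \sqrt{11 - 20}\right) 1 \left(-2\right) = \left(24 + \sqrt{-9}\right) \left(-2\right) = \left(24 + 3 i\right) \left(-2\right) = -48 - 6 i$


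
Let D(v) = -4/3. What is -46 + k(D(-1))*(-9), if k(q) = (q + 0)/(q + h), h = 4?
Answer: -83/2 ≈ -41.500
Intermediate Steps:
D(v) = -4/3 (D(v) = -4*1/3 = -4/3)
k(q) = q/(4 + q) (k(q) = (q + 0)/(q + 4) = q/(4 + q))
-46 + k(D(-1))*(-9) = -46 - 4/(3*(4 - 4/3))*(-9) = -46 - 4/(3*8/3)*(-9) = -46 - 4/3*3/8*(-9) = -46 - 1/2*(-9) = -46 + 9/2 = -83/2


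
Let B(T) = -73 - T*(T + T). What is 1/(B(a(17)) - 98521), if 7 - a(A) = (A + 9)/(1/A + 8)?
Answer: -18769/1851045364 ≈ -1.0140e-5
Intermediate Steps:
a(A) = 7 - (9 + A)/(8 + 1/A) (a(A) = 7 - (A + 9)/(1/A + 8) = 7 - (9 + A)/(8 + 1/A))
B(T) = -73 - 2*T² (B(T) = -73 - T*2*T = -73 - 2*T²)
1/(B(a(17)) - 98521) = 1/((-73 - 2*(7 - 1*17² + 47*17)²/(1 + 8*17)²) - 98521) = 1/((-73 - 2*(7 - 1*289 + 799)²/(1 + 136)²) - 98521) = 1/((-73 - 2*(7 - 289 + 799)²/18769) - 98521) = 1/((-73 - 2*((1/137)*517)²) - 98521) = 1/((-73 - 2*(517/137)²) - 98521) = 1/((-73 - 2*267289/18769) - 98521) = 1/((-73 - 534578/18769) - 98521) = 1/(-1904715/18769 - 98521) = 1/(-1851045364/18769) = -18769/1851045364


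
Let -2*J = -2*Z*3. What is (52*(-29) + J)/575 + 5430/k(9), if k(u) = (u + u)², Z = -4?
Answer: 87659/6210 ≈ 14.116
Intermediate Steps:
k(u) = 4*u² (k(u) = (2*u)² = 4*u²)
J = -12 (J = -(-2*(-4))*3/2 = -4*3 = -½*24 = -12)
(52*(-29) + J)/575 + 5430/k(9) = (52*(-29) - 12)/575 + 5430/((4*9²)) = (-1508 - 12)*(1/575) + 5430/((4*81)) = -1520*1/575 + 5430/324 = -304/115 + 5430*(1/324) = -304/115 + 905/54 = 87659/6210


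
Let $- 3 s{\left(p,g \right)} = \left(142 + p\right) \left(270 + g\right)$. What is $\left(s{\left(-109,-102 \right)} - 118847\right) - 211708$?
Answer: $-332403$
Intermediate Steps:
$s{\left(p,g \right)} = - \frac{\left(142 + p\right) \left(270 + g\right)}{3}$
$\left(s{\left(-109,-102 \right)} - 118847\right) - 211708 = \left(\left(-12780 - -9810 - -4828 - \left(-34\right) \left(-109\right)\right) - 118847\right) - 211708 = \left(\left(-12780 + 9810 + 4828 - 3706\right) - 118847\right) - 211708 = \left(-1848 - 118847\right) - 211708 = -120695 - 211708 = -332403$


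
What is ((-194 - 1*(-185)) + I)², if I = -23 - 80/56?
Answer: 54756/49 ≈ 1117.5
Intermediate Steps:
I = -171/7 (I = -23 - 80/56 = -23 - 1*10/7 = -23 - 10/7 = -171/7 ≈ -24.429)
((-194 - 1*(-185)) + I)² = ((-194 - 1*(-185)) - 171/7)² = ((-194 + 185) - 171/7)² = (-9 - 171/7)² = (-234/7)² = 54756/49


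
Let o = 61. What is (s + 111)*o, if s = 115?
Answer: 13786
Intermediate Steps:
(s + 111)*o = (115 + 111)*61 = 226*61 = 13786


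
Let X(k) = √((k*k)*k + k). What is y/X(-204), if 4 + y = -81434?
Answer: 13573*I*√2122467/707489 ≈ 27.95*I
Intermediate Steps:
y = -81438 (y = -4 - 81434 = -81438)
X(k) = √(k + k³) (X(k) = √(k²*k + k) = √(k³ + k) = √(k + k³))
y/X(-204) = -81438/√(-204 + (-204)³) = -81438/√(-204 - 8489664) = -81438*(-I*√2122467/4244934) = -(-13573)*I*√2122467/707489 = 13573*I*√2122467/707489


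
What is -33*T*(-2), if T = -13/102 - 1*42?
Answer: -47267/17 ≈ -2780.4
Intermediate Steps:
T = -4297/102 (T = -13*1/102 - 42 = -13/102 - 42 = -4297/102 ≈ -42.127)
-33*T*(-2) = -33*(-4297/102)*(-2) = (47267/34)*(-2) = -47267/17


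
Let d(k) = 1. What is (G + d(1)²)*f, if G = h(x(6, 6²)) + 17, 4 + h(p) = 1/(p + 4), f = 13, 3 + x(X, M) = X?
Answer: 1287/7 ≈ 183.86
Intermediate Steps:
x(X, M) = -3 + X
h(p) = -4 + 1/(4 + p) (h(p) = -4 + 1/(p + 4) = -4 + 1/(4 + p))
G = 92/7 (G = (-15 - 4*(-3 + 6))/(4 + (-3 + 6)) + 17 = (-15 - 4*3)/(4 + 3) + 17 = (-15 - 12)/7 + 17 = (⅐)*(-27) + 17 = -27/7 + 17 = 92/7 ≈ 13.143)
(G + d(1)²)*f = (92/7 + 1²)*13 = (92/7 + 1)*13 = (99/7)*13 = 1287/7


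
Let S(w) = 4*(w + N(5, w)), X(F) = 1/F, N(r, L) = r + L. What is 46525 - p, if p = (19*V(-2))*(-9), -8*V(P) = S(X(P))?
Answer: 46183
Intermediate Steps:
N(r, L) = L + r
S(w) = 20 + 8*w (S(w) = 4*(w + (w + 5)) = 4*(w + (5 + w)) = 4*(5 + 2*w) = 20 + 8*w)
V(P) = -5/2 - 1/P (V(P) = -(20 + 8/P)/8 = -5/2 - 1/P)
p = 342 (p = (19*(-5/2 - 1/(-2)))*(-9) = (19*(-5/2 - 1*(-½)))*(-9) = (19*(-5/2 + ½))*(-9) = (19*(-2))*(-9) = -38*(-9) = 342)
46525 - p = 46525 - 1*342 = 46525 - 342 = 46183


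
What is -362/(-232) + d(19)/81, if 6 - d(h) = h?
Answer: 13153/9396 ≈ 1.3999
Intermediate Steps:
d(h) = 6 - h
-362/(-232) + d(19)/81 = -362/(-232) + (6 - 1*19)/81 = -362*(-1/232) + (6 - 19)*(1/81) = 181/116 - 13*1/81 = 181/116 - 13/81 = 13153/9396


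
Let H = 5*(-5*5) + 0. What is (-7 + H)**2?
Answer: 17424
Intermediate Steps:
H = -125 (H = 5*(-25) + 0 = -125 + 0 = -125)
(-7 + H)**2 = (-7 - 125)**2 = (-132)**2 = 17424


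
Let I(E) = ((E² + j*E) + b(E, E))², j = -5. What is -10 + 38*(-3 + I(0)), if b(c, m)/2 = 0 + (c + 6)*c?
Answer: -124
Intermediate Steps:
b(c, m) = 2*c*(6 + c) (b(c, m) = 2*(0 + (c + 6)*c) = 2*(0 + (6 + c)*c) = 2*(0 + c*(6 + c)) = 2*(c*(6 + c)) = 2*c*(6 + c))
I(E) = (E² - 5*E + 2*E*(6 + E))² (I(E) = ((E² - 5*E) + 2*E*(6 + E))² = (E² - 5*E + 2*E*(6 + E))²)
-10 + 38*(-3 + I(0)) = -10 + 38*(-3 + 0²*(7 + 3*0)²) = -10 + 38*(-3 + 0*(7 + 0)²) = -10 + 38*(-3 + 0*7²) = -10 + 38*(-3 + 0*49) = -10 + 38*(-3 + 0) = -10 + 38*(-3) = -10 - 114 = -124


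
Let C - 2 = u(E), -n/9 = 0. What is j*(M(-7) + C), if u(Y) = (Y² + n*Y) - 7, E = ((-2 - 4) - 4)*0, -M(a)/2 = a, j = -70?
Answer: -630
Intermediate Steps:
M(a) = -2*a
n = 0 (n = -9*0 = 0)
E = 0 (E = (-6 - 4)*0 = -10*0 = 0)
u(Y) = -7 + Y² (u(Y) = (Y² + 0*Y) - 7 = (Y² + 0) - 7 = Y² - 7 = -7 + Y²)
C = -5 (C = 2 + (-7 + 0²) = 2 + (-7 + 0) = 2 - 7 = -5)
j*(M(-7) + C) = -70*(-2*(-7) - 5) = -70*(14 - 5) = -70*9 = -630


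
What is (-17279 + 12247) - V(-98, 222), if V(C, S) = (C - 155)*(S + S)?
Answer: 107300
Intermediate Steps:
V(C, S) = 2*S*(-155 + C) (V(C, S) = (-155 + C)*(2*S) = 2*S*(-155 + C))
(-17279 + 12247) - V(-98, 222) = (-17279 + 12247) - 2*222*(-155 - 98) = -5032 - 2*222*(-253) = -5032 - 1*(-112332) = -5032 + 112332 = 107300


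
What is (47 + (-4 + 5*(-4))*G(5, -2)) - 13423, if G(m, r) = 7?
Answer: -13544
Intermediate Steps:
(47 + (-4 + 5*(-4))*G(5, -2)) - 13423 = (47 + (-4 + 5*(-4))*7) - 13423 = (47 + (-4 - 20)*7) - 13423 = (47 - 24*7) - 13423 = (47 - 168) - 13423 = -121 - 13423 = -13544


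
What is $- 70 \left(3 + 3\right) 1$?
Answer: $-420$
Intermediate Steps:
$- 70 \left(3 + 3\right) 1 = - 70 \cdot 6 \cdot 1 = \left(-70\right) 6 = -420$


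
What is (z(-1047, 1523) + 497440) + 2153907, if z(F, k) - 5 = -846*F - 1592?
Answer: 3535522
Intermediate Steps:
z(F, k) = -1587 - 846*F (z(F, k) = 5 + (-846*F - 1592) = 5 + (-1592 - 846*F) = -1587 - 846*F)
(z(-1047, 1523) + 497440) + 2153907 = ((-1587 - 846*(-1047)) + 497440) + 2153907 = ((-1587 + 885762) + 497440) + 2153907 = (884175 + 497440) + 2153907 = 1381615 + 2153907 = 3535522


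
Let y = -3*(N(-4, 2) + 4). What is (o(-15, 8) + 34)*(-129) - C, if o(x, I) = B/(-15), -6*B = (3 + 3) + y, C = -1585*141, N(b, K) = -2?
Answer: 219099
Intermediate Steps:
y = -6 (y = -3*(-2 + 4) = -3*2 = -6)
C = -223485
B = 0 (B = -((3 + 3) - 6)/6 = -(6 - 6)/6 = -1/6*0 = 0)
o(x, I) = 0 (o(x, I) = 0/(-15) = 0*(-1/15) = 0)
(o(-15, 8) + 34)*(-129) - C = (0 + 34)*(-129) - 1*(-223485) = 34*(-129) + 223485 = -4386 + 223485 = 219099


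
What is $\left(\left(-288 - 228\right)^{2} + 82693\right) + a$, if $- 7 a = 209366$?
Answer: $\frac{2233277}{7} \approx 3.1904 \cdot 10^{5}$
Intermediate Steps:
$a = - \frac{209366}{7}$ ($a = \left(- \frac{1}{7}\right) 209366 = - \frac{209366}{7} \approx -29909.0$)
$\left(\left(-288 - 228\right)^{2} + 82693\right) + a = \left(\left(-288 - 228\right)^{2} + 82693\right) - \frac{209366}{7} = \left(\left(-516\right)^{2} + 82693\right) - \frac{209366}{7} = \left(266256 + 82693\right) - \frac{209366}{7} = 348949 - \frac{209366}{7} = \frac{2233277}{7}$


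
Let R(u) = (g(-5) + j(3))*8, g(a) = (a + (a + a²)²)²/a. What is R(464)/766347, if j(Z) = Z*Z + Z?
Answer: -249544/766347 ≈ -0.32563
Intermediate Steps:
g(a) = (a + (a + a²)²)²/a
j(Z) = Z + Z² (j(Z) = Z² + Z = Z + Z²)
R(u) = -249544 (R(u) = (-5*(1 - 5*(1 - 5)²)² + 3*(1 + 3))*8 = (-5*(1 - 5*(-4)²)² + 3*4)*8 = (-5*(1 - 5*16)² + 12)*8 = (-5*(1 - 80)² + 12)*8 = (-5*(-79)² + 12)*8 = (-5*6241 + 12)*8 = (-31205 + 12)*8 = -31193*8 = -249544)
R(464)/766347 = -249544/766347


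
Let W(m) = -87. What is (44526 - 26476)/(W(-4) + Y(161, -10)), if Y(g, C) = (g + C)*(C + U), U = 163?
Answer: 9025/11508 ≈ 0.78424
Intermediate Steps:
Y(g, C) = (163 + C)*(C + g) (Y(g, C) = (g + C)*(C + 163) = (C + g)*(163 + C) = (163 + C)*(C + g))
(44526 - 26476)/(W(-4) + Y(161, -10)) = (44526 - 26476)/(-87 + ((-10)**2 + 163*(-10) + 163*161 - 10*161)) = 18050/(-87 + (100 - 1630 + 26243 - 1610)) = 18050/(-87 + 23103) = 18050/23016 = 18050*(1/23016) = 9025/11508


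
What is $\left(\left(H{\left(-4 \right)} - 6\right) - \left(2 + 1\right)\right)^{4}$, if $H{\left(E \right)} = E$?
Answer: $28561$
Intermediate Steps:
$\left(\left(H{\left(-4 \right)} - 6\right) - \left(2 + 1\right)\right)^{4} = \left(\left(-4 - 6\right) - \left(2 + 1\right)\right)^{4} = \left(\left(-4 - 6\right) - 3\right)^{4} = \left(-10 - 3\right)^{4} = \left(-13\right)^{4} = 28561$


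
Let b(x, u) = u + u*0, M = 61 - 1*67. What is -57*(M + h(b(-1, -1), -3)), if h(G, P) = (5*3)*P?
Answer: 2907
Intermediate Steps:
M = -6 (M = 61 - 67 = -6)
b(x, u) = u (b(x, u) = u + 0 = u)
h(G, P) = 15*P
-57*(M + h(b(-1, -1), -3)) = -57*(-6 + 15*(-3)) = -57*(-6 - 45) = -57*(-51) = 2907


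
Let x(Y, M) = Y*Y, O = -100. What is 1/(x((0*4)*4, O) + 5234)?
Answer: 1/5234 ≈ 0.00019106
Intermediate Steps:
x(Y, M) = Y²
1/(x((0*4)*4, O) + 5234) = 1/(((0*4)*4)² + 5234) = 1/((0*4)² + 5234) = 1/(0² + 5234) = 1/(0 + 5234) = 1/5234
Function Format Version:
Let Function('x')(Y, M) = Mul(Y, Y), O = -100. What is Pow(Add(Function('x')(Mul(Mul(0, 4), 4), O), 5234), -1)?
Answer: Rational(1, 5234) ≈ 0.00019106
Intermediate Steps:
Function('x')(Y, M) = Pow(Y, 2)
Pow(Add(Function('x')(Mul(Mul(0, 4), 4), O), 5234), -1) = Pow(Add(Pow(Mul(Mul(0, 4), 4), 2), 5234), -1) = Pow(Add(Pow(Mul(0, 4), 2), 5234), -1) = Pow(Add(Pow(0, 2), 5234), -1) = Pow(Add(0, 5234), -1) = Pow(5234, -1) = Rational(1, 5234)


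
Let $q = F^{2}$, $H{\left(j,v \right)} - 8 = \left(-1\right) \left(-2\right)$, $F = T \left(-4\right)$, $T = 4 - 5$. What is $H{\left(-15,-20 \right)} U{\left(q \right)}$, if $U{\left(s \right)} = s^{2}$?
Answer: $2560$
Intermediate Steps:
$T = -1$ ($T = 4 - 5 = -1$)
$F = 4$ ($F = \left(-1\right) \left(-4\right) = 4$)
$H{\left(j,v \right)} = 10$ ($H{\left(j,v \right)} = 8 - -2 = 8 + 2 = 10$)
$q = 16$ ($q = 4^{2} = 16$)
$H{\left(-15,-20 \right)} U{\left(q \right)} = 10 \cdot 16^{2} = 10 \cdot 256 = 2560$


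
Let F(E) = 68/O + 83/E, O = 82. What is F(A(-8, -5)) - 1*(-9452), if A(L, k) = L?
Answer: 3097125/328 ≈ 9442.5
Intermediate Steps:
F(E) = 34/41 + 83/E (F(E) = 68/82 + 83/E = 68*(1/82) + 83/E = 34/41 + 83/E)
F(A(-8, -5)) - 1*(-9452) = (34/41 + 83/(-8)) - 1*(-9452) = (34/41 + 83*(-⅛)) + 9452 = (34/41 - 83/8) + 9452 = -3131/328 + 9452 = 3097125/328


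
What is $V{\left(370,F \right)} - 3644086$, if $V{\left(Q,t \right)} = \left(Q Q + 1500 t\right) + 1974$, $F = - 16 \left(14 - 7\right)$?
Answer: $-3673212$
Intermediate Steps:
$F = -112$ ($F = \left(-16\right) 7 = -112$)
$V{\left(Q,t \right)} = 1974 + Q^{2} + 1500 t$ ($V{\left(Q,t \right)} = \left(Q^{2} + 1500 t\right) + 1974 = 1974 + Q^{2} + 1500 t$)
$V{\left(370,F \right)} - 3644086 = \left(1974 + 370^{2} + 1500 \left(-112\right)\right) - 3644086 = \left(1974 + 136900 - 168000\right) - 3644086 = -29126 - 3644086 = -3673212$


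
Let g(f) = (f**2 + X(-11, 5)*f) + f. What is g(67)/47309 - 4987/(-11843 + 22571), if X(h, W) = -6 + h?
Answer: -199272407/507530952 ≈ -0.39263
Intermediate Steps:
g(f) = f**2 - 16*f (g(f) = (f**2 + (-6 - 11)*f) + f = (f**2 - 17*f) + f = f**2 - 16*f)
g(67)/47309 - 4987/(-11843 + 22571) = (67*(-16 + 67))/47309 - 4987/(-11843 + 22571) = (67*51)*(1/47309) - 4987/10728 = 3417*(1/47309) - 4987*1/10728 = 3417/47309 - 4987/10728 = -199272407/507530952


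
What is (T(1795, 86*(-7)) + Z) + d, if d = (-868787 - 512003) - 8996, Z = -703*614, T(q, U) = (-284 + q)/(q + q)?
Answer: -6538925009/3590 ≈ -1.8214e+6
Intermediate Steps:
T(q, U) = (-284 + q)/(2*q) (T(q, U) = (-284 + q)/((2*q)) = (-284 + q)*(1/(2*q)) = (-284 + q)/(2*q))
Z = -431642
d = -1389786 (d = -1380790 - 8996 = -1389786)
(T(1795, 86*(-7)) + Z) + d = ((½)*(-284 + 1795)/1795 - 431642) - 1389786 = ((½)*(1/1795)*1511 - 431642) - 1389786 = (1511/3590 - 431642) - 1389786 = -1549593269/3590 - 1389786 = -6538925009/3590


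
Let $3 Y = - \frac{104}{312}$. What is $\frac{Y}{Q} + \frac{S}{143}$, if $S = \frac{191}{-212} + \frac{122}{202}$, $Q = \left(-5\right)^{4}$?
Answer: $- \frac{38831291}{17223277500} \approx -0.0022546$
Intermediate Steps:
$Q = 625$
$Y = - \frac{1}{9}$ ($Y = \frac{\left(-104\right) \frac{1}{312}}{3} = \frac{1}{3} \left(- \frac{1}{3}\right) = - \frac{1}{9} \approx -0.11111$)
$S = - \frac{6359}{21412}$ ($S = 191 \left(- \frac{1}{212}\right) + 122 \cdot \frac{1}{202} = - \frac{191}{212} + \frac{61}{101} = - \frac{6359}{21412} \approx -0.29698$)
$\frac{Y}{Q} + \frac{S}{143} = - \frac{1}{9 \cdot 625} - \frac{6359}{21412 \cdot 143} = \left(- \frac{1}{9}\right) \frac{1}{625} - \frac{6359}{3061916} = - \frac{1}{5625} - \frac{6359}{3061916} = - \frac{38831291}{17223277500}$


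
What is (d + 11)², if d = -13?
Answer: 4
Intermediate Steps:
(d + 11)² = (-13 + 11)² = (-2)² = 4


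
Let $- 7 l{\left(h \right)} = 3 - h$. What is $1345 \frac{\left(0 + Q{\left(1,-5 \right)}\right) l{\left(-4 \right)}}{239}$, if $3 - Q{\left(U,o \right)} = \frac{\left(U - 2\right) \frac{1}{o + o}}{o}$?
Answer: $- \frac{40619}{2390} \approx -16.995$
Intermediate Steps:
$l{\left(h \right)} = - \frac{3}{7} + \frac{h}{7}$ ($l{\left(h \right)} = - \frac{3 - h}{7} = - \frac{3}{7} + \frac{h}{7}$)
$Q{\left(U,o \right)} = 3 - \frac{-2 + U}{2 o^{2}}$ ($Q{\left(U,o \right)} = 3 - \frac{\left(U - 2\right) \frac{1}{o + o}}{o} = 3 - \frac{\left(-2 + U\right) \frac{1}{2 o}}{o} = 3 - \frac{\frac{1}{2} \frac{1}{o} \left(-2 + U\right)}{o} = 3 - \frac{-2 + U}{2 o^{2}}$)
$1345 \frac{\left(0 + Q{\left(1,-5 \right)}\right) l{\left(-4 \right)}}{239} = 1345 \frac{\left(0 + \frac{2 - 1 + 6 \left(-5\right)^{2}}{2 \cdot 25}\right) \left(- \frac{3}{7} + \frac{1}{7} \left(-4\right)\right)}{239} = 1345 \left(0 + \frac{1}{2} \cdot \frac{1}{25} \left(2 - 1 + 6 \cdot 25\right)\right) \left(- \frac{3}{7} - \frac{4}{7}\right) \frac{1}{239} = 1345 \left(0 + \frac{1}{2} \cdot \frac{1}{25} \left(2 - 1 + 150\right)\right) \left(-1\right) \frac{1}{239} = 1345 \left(0 + \frac{1}{2} \cdot \frac{1}{25} \cdot 151\right) \left(-1\right) \frac{1}{239} = 1345 \left(0 + \frac{151}{50}\right) \left(-1\right) \frac{1}{239} = 1345 \cdot \frac{151}{50} \left(-1\right) \frac{1}{239} = 1345 \left(\left(- \frac{151}{50}\right) \frac{1}{239}\right) = 1345 \left(- \frac{151}{11950}\right) = - \frac{40619}{2390}$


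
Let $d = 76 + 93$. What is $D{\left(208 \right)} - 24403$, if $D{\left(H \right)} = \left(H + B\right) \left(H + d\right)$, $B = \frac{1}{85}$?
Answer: $\frac{4591482}{85} \approx 54017.0$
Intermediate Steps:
$d = 169$
$B = \frac{1}{85} \approx 0.011765$
$D{\left(H \right)} = \left(169 + H\right) \left(\frac{1}{85} + H\right)$ ($D{\left(H \right)} = \left(H + \frac{1}{85}\right) \left(H + 169\right) = \left(\frac{1}{85} + H\right) \left(169 + H\right) = \left(169 + H\right) \left(\frac{1}{85} + H\right)$)
$D{\left(208 \right)} - 24403 = \left(\frac{169}{85} + 208^{2} + \frac{14366}{85} \cdot 208\right) - 24403 = \left(\frac{169}{85} + 43264 + \frac{2988128}{85}\right) - 24403 = \frac{6665737}{85} - 24403 = \frac{4591482}{85}$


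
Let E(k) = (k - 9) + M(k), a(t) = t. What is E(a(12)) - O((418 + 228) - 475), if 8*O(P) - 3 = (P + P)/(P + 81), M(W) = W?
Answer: 1619/112 ≈ 14.455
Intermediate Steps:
O(P) = 3/8 + P/(4*(81 + P)) (O(P) = 3/8 + ((P + P)/(P + 81))/8 = 3/8 + ((2*P)/(81 + P))/8 = 3/8 + (2*P/(81 + P))/8 = 3/8 + P/(4*(81 + P)))
E(k) = -9 + 2*k (E(k) = (k - 9) + k = (-9 + k) + k = -9 + 2*k)
E(a(12)) - O((418 + 228) - 475) = (-9 + 2*12) - (243 + 5*((418 + 228) - 475))/(8*(81 + ((418 + 228) - 475))) = (-9 + 24) - (243 + 5*(646 - 475))/(8*(81 + (646 - 475))) = 15 - (243 + 5*171)/(8*(81 + 171)) = 15 - (243 + 855)/(8*252) = 15 - 1098/(8*252) = 15 - 1*61/112 = 15 - 61/112 = 1619/112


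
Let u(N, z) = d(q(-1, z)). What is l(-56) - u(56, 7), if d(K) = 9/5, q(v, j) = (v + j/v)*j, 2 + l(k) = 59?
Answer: 276/5 ≈ 55.200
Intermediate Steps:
l(k) = 57 (l(k) = -2 + 59 = 57)
q(v, j) = j*(v + j/v)
d(K) = 9/5 (d(K) = 9*(1/5) = 9/5)
u(N, z) = 9/5
l(-56) - u(56, 7) = 57 - 1*9/5 = 57 - 9/5 = 276/5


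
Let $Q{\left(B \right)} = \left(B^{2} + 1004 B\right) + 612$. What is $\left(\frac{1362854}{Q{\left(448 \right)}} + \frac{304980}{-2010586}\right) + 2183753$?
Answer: $\frac{714693109523453117}{327277157322} \approx 2.1838 \cdot 10^{6}$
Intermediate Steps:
$Q{\left(B \right)} = 612 + B^{2} + 1004 B$
$\left(\frac{1362854}{Q{\left(448 \right)}} + \frac{304980}{-2010586}\right) + 2183753 = \left(\frac{1362854}{612 + 448^{2} + 1004 \cdot 448} + \frac{304980}{-2010586}\right) + 2183753 = \left(\frac{1362854}{612 + 200704 + 449792} + 304980 \left(- \frac{1}{2010586}\right)\right) + 2183753 = \left(\frac{1362854}{651108} - \frac{152490}{1005293}\right) + 2183753 = \left(1362854 \cdot \frac{1}{651108} - \frac{152490}{1005293}\right) + 2183753 = \left(\frac{681427}{325554} - \frac{152490}{1005293}\right) + 2183753 = \frac{635390063651}{327277157322} + 2183753 = \frac{714693109523453117}{327277157322}$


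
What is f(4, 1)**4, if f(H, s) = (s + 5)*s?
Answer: 1296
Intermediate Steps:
f(H, s) = s*(5 + s) (f(H, s) = (5 + s)*s = s*(5 + s))
f(4, 1)**4 = (1*(5 + 1))**4 = (1*6)**4 = 6**4 = 1296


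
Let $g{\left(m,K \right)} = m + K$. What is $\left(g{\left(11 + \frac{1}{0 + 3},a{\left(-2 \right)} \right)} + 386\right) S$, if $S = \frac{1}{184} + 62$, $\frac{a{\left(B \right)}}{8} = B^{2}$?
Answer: $26621$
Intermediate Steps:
$a{\left(B \right)} = 8 B^{2}$
$S = \frac{11409}{184}$ ($S = \frac{1}{184} + 62 = \frac{11409}{184} \approx 62.005$)
$g{\left(m,K \right)} = K + m$
$\left(g{\left(11 + \frac{1}{0 + 3},a{\left(-2 \right)} \right)} + 386\right) S = \left(\left(8 \left(-2\right)^{2} + \left(11 + \frac{1}{0 + 3}\right)\right) + 386\right) \frac{11409}{184} = \left(\left(8 \cdot 4 + \left(11 + \frac{1}{3}\right)\right) + 386\right) \frac{11409}{184} = \left(\left(32 + \left(11 + \frac{1}{3}\right)\right) + 386\right) \frac{11409}{184} = \left(\left(32 + \frac{34}{3}\right) + 386\right) \frac{11409}{184} = \left(\frac{130}{3} + 386\right) \frac{11409}{184} = \frac{1288}{3} \cdot \frac{11409}{184} = 26621$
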